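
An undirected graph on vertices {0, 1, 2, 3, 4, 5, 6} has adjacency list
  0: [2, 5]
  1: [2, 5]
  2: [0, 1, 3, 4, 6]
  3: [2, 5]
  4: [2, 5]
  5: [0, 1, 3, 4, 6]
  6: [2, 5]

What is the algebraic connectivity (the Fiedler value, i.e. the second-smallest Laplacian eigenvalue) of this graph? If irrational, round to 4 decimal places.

2

With the vertex order [0, 1, 2, 3, 4, 5, 6], the degrees are [2, 2, 5, 2, 2, 5, 2], giving D = diag(2, 2, 5, 2, 2, 5, 2) and L = D - A. The smallest Laplacian eigenvalue is always 0. The next one, lambda_2 = 2, measures how hard the graph is to disconnect: larger values mean better connectivity. The eigenvalues sum to 20, which equals trace(L) = 2|E|.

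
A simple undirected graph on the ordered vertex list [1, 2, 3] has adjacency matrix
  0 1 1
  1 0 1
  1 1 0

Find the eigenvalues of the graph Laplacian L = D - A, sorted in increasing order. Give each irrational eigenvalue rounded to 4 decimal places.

[0, 3, 3]

Each diagonal entry of L is the vertex degree and each off-diagonal entry is -1 where an edge is present, 0 otherwise; in the order [1, 2, 3] the diagonal is [2, 2, 2]. Since every row of L sums to 0, the all-ones vector is in the kernel and 0 is an eigenvalue. The single zero eigenvalue shows the graph is connected. There is one zero in the spectrum, matching the 1 component.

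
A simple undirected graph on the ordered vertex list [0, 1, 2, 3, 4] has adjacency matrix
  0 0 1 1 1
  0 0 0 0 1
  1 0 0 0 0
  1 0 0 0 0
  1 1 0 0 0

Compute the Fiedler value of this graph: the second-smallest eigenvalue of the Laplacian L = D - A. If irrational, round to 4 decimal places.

Reading degrees in the order [0, 1, 2, 3, 4] gives [3, 1, 1, 1, 2]; set D = diag(3, 1, 1, 1, 2) and form L = D - A. Computing the eigenvalues of L and sorting gives [0, 0.5188, 1, 2.3111, 4.1701]. The Fiedler value lambda_2 = 0.5188 is strictly positive, so the graph is connected.

0.5188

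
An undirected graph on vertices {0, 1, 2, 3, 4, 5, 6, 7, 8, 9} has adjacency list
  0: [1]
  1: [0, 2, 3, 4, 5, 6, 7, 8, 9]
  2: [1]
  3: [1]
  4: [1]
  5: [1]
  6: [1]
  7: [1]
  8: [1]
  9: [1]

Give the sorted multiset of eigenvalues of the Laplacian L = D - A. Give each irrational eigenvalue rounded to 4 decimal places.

Each diagonal entry of L is the vertex degree and each off-diagonal entry is -1 where an edge is present, 0 otherwise; in the order [0, 1, 2, 3, 4, 5, 6, 7, 8, 9] the diagonal is [1, 9, 1, 1, 1, 1, 1, 1, 1, 1]. The multiplicity of 0 as a Laplacian eigenvalue equals the number of connected components. The single zero eigenvalue shows the graph is connected. The eigenvalues sum to 18, which equals trace(L) = 2|E|.

[0, 1, 1, 1, 1, 1, 1, 1, 1, 10]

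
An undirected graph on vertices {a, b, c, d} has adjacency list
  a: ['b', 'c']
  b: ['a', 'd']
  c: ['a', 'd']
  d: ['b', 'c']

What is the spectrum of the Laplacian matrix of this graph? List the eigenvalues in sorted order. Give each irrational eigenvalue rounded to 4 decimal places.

Reading degrees in the order [a, b, c, d] gives [2, 2, 2, 2]; set D = diag(2, 2, 2, 2) and form L = D - A. Since every row of L sums to 0, the all-ones vector is in the kernel and 0 is an eigenvalue. The eigenvalues sum to 8, which equals trace(L) = 2|E|.

[0, 2, 2, 4]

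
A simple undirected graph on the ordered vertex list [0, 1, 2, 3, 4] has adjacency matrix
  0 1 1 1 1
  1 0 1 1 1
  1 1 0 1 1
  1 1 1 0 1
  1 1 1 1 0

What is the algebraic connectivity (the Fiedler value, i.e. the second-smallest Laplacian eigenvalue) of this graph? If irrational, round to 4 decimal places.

Reading degrees in the order [0, 1, 2, 3, 4] gives [4, 4, 4, 4, 4]; set D = diag(4, 4, 4, 4, 4) and form L = D - A. The sorted Laplacian eigenvalues are [0, 5, 5, 5, 5]; the algebraic connectivity is the second entry, 5. The eigenvalues sum to 20, which equals trace(L) = 2|E|. There is one zero in the spectrum, matching the 1 component.

5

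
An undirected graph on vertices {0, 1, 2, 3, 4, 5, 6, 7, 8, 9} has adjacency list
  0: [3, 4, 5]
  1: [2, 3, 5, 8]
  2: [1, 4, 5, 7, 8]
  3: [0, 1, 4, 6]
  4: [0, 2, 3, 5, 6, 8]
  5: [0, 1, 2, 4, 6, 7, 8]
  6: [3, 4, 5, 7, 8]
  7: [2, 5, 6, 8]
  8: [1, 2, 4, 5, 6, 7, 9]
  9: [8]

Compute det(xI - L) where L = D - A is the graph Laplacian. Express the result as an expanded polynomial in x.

x^10 - 46x^9 + 914x^8 - 10262x^7 + 71454x^6 - 318264x^5 + 900058x^4 - 1541082x^3 + 1423092x^2 - 521360x

Reading degrees in the order [0, 1, 2, 3, 4, 5, 6, 7, 8, 9] gives [3, 4, 5, 4, 6, 7, 5, 4, 7, 1]; set D = diag(3, 4, 5, 4, 6, 7, 5, 4, 7, 1) and form L = D - A. Computing det(xI - L) by cofactor expansion (or equivalently via sum-over-permutations) gives x^10 - 46x^9 + 914x^8 - 10262x^7 + 71454x^6 - 318264x^5 + 900058x^4 - 1541082x^3 + 1423092x^2 - 521360x. The constant term is 0 because L is singular (the all-ones vector lies in its kernel). There is one zero in the spectrum, matching the 1 component. By the matrix-tree theorem the graph has (1/10) * product of the nonzero eigenvalues = 52136 spanning trees.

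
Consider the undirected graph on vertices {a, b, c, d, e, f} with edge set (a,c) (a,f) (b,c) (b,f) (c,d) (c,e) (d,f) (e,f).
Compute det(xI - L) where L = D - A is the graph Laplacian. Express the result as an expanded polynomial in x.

x^6 - 16x^5 + 96x^4 - 272x^3 + 368x^2 - 192x

With the vertex order [a, b, c, d, e, f], the degrees are [2, 2, 4, 2, 2, 4], giving D = diag(2, 2, 4, 2, 2, 4) and L = D - A. The eigenvalues of L are [0, 2, 2, 2, 4, 6]; the characteristic polynomial is the product of (x - lambda_i), which multiplies out to x^6 - 16x^5 + 96x^4 - 272x^3 + 368x^2 - 192x. The constant term is 0 because L is singular (the all-ones vector lies in its kernel). The eigenvalues sum to 16, which equals trace(L) = 2|E|.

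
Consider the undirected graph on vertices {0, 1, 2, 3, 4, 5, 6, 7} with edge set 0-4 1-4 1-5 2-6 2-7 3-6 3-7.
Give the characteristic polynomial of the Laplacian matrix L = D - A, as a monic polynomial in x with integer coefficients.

With the vertex order [0, 1, 2, 3, 4, 5, 6, 7], the degrees are [1, 2, 2, 2, 2, 1, 2, 2], giving D = diag(1, 2, 2, 2, 2, 1, 2, 2) and L = D - A. L has integer entries, so p(x) = det(xI - L) has integer coefficients. Expanding the determinant yields x^8 - 14x^7 + 78x^6 - 220x^5 + 328x^4 - 240x^3 + 64x^2. The constant term is 0 because L is singular (the all-ones vector lies in its kernel). The eigenvalues sum to 14, which equals trace(L) = 2|E|.

x^8 - 14x^7 + 78x^6 - 220x^5 + 328x^4 - 240x^3 + 64x^2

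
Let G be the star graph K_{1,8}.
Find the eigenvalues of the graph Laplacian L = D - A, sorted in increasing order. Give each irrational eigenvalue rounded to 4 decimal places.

[0, 1, 1, 1, 1, 1, 1, 1, 9]

The graph has 9 vertices and degree multiset [8, 1, 1, 1, 1, 1, 1, 1, 1]; D is the diagonal matrix of degrees and L = D - A. L is symmetric positive semidefinite, so every eigenvalue is real and nonnegative. The single zero eigenvalue shows the graph is connected.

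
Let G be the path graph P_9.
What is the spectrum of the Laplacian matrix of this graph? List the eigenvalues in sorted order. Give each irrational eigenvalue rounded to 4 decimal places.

The graph has 9 vertices and degree multiset [2, 2, 2, 2, 2, 2, 2, 1, 1]; D is the diagonal matrix of degrees and L = D - A. The multiplicity of 0 as a Laplacian eigenvalue equals the number of connected components. The single zero eigenvalue shows the graph is connected. There is one zero in the spectrum, matching the 1 component.

[0, 0.1206, 0.4679, 1, 1.6527, 2.3473, 3, 3.5321, 3.8794]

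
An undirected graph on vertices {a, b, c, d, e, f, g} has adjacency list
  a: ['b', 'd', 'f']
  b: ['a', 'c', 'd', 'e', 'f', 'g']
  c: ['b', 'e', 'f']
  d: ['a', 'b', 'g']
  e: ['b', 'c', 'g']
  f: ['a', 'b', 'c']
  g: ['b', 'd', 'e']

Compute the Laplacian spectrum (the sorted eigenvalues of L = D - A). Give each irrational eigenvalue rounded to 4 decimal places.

[0, 2, 2, 4, 4, 5, 7]

Each diagonal entry of L is the vertex degree and each off-diagonal entry is -1 where an edge is present, 0 otherwise; in the order [a, b, c, d, e, f, g] the diagonal is [3, 6, 3, 3, 3, 3, 3]. Since every row of L sums to 0, the all-ones vector is in the kernel and 0 is an eigenvalue. There is one zero in the spectrum, matching the 1 component. The largest eigenvalue, 7, is at most the vertex count 7.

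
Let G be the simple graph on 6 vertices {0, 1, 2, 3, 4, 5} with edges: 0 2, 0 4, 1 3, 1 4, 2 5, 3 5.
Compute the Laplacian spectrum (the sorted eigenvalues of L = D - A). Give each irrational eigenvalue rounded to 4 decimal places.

[0, 1, 1, 3, 3, 4]

Each diagonal entry of L is the vertex degree and each off-diagonal entry is -1 where an edge is present, 0 otherwise; in the order [0, 1, 2, 3, 4, 5] the diagonal is [2, 2, 2, 2, 2, 2]. Since every row of L sums to 0, the all-ones vector is in the kernel and 0 is an eigenvalue. The single zero eigenvalue shows the graph is connected.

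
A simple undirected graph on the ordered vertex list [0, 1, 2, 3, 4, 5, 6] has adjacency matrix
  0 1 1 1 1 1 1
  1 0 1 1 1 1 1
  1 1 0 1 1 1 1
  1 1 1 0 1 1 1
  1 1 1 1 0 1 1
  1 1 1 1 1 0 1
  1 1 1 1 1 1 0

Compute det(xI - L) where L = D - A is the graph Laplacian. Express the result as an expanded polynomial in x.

Reading degrees in the order [0, 1, 2, 3, 4, 5, 6] gives [6, 6, 6, 6, 6, 6, 6]; set D = diag(6, 6, 6, 6, 6, 6, 6) and form L = D - A. L has integer entries, so p(x) = det(xI - L) has integer coefficients. Expanding the determinant yields x^7 - 42x^6 + 735x^5 - 6860x^4 + 36015x^3 - 100842x^2 + 117649x. The constant term is 0 because L is singular (the all-ones vector lies in its kernel). By the matrix-tree theorem the graph has (1/7) * product of the nonzero eigenvalues = 16807 spanning trees.

x^7 - 42x^6 + 735x^5 - 6860x^4 + 36015x^3 - 100842x^2 + 117649x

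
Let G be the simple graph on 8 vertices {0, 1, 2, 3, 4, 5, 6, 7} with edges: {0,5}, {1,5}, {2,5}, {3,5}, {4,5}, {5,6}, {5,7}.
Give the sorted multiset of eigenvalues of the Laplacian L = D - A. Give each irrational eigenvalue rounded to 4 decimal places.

With the vertex order [0, 1, 2, 3, 4, 5, 6, 7], the degrees are [1, 1, 1, 1, 1, 7, 1, 1], giving D = diag(1, 1, 1, 1, 1, 7, 1, 1) and L = D - A. Diagonalising L (or applying a numerical eigensolver to the 8x8 matrix) gives the spectrum above. The single zero eigenvalue shows the graph is connected. The largest eigenvalue, 8, is at most the vertex count 8.

[0, 1, 1, 1, 1, 1, 1, 8]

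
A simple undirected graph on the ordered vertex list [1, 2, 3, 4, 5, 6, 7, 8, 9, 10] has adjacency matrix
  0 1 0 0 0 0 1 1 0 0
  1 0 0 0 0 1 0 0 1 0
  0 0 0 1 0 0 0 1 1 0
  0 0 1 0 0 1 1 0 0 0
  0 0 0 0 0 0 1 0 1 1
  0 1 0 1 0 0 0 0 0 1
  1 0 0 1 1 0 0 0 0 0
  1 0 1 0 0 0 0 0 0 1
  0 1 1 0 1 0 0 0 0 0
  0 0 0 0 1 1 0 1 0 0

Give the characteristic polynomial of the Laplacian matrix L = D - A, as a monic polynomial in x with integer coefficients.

Reading degrees in the order [1, 2, 3, 4, 5, 6, 7, 8, 9, 10] gives [3, 3, 3, 3, 3, 3, 3, 3, 3, 3]; set D = diag(3, 3, 3, 3, 3, 3, 3, 3, 3, 3) and form L = D - A. L has integer entries, so p(x) = det(xI - L) has integer coefficients. Expanding the determinant yields x^10 - 30x^9 + 390x^8 - 2880x^7 + 13305x^6 - 39882x^5 + 77640x^4 - 94800x^3 + 66000x^2 - 20000x. The constant term is 0 because L is singular (the all-ones vector lies in its kernel). There is one zero in the spectrum, matching the 1 component.

x^10 - 30x^9 + 390x^8 - 2880x^7 + 13305x^6 - 39882x^5 + 77640x^4 - 94800x^3 + 66000x^2 - 20000x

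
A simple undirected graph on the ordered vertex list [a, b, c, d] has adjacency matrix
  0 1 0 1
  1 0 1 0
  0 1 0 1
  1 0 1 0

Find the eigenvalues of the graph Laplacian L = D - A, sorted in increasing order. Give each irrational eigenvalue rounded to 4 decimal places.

[0, 2, 2, 4]

Reading degrees in the order [a, b, c, d] gives [2, 2, 2, 2]; set D = diag(2, 2, 2, 2) and form L = D - A. Since every row of L sums to 0, the all-ones vector is in the kernel and 0 is an eigenvalue. By the matrix-tree theorem the graph has (1/4) * product of the nonzero eigenvalues = 4 spanning trees.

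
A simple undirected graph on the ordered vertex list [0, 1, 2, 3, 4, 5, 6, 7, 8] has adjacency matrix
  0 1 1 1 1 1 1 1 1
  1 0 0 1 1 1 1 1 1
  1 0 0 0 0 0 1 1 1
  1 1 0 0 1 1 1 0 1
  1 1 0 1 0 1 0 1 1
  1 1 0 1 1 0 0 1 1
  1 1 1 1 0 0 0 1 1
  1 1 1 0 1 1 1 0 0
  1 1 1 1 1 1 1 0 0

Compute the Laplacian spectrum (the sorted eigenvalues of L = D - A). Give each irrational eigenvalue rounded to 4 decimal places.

[0, 3.6925, 5.7016, 6.1585, 7, 7.5476, 8.1650, 8.7348, 9]

Each diagonal entry of L is the vertex degree and each off-diagonal entry is -1 where an edge is present, 0 otherwise; in the order [0, 1, 2, 3, 4, 5, 6, 7, 8] the diagonal is [8, 7, 4, 6, 6, 6, 6, 6, 7]. The multiplicity of 0 as a Laplacian eigenvalue equals the number of connected components. The eigenvalues sum to 56, which equals trace(L) = 2|E|.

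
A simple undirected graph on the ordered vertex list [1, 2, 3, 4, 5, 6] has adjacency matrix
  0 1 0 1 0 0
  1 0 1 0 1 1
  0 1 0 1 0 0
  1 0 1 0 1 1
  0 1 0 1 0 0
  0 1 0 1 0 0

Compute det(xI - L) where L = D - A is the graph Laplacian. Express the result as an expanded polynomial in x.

x^6 - 16x^5 + 96x^4 - 272x^3 + 368x^2 - 192x

Each diagonal entry of L is the vertex degree and each off-diagonal entry is -1 where an edge is present, 0 otherwise; in the order [1, 2, 3, 4, 5, 6] the diagonal is [2, 4, 2, 4, 2, 2]. Computing det(xI - L) by cofactor expansion (or equivalently via sum-over-permutations) gives x^6 - 16x^5 + 96x^4 - 272x^3 + 368x^2 - 192x. The coefficient of x^5 equals -trace(L) = -16, matching the sum of degrees. There is one zero in the spectrum, matching the 1 component.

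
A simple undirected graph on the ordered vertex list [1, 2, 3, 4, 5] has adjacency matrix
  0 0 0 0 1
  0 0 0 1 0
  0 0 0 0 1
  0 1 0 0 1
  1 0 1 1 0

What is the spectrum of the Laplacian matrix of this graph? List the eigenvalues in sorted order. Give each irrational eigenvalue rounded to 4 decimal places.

[0, 0.5188, 1, 2.3111, 4.1701]

With the vertex order [1, 2, 3, 4, 5], the degrees are [1, 1, 1, 2, 3], giving D = diag(1, 1, 1, 2, 3) and L = D - A. Diagonalising L (or applying a numerical eigensolver to the 5x5 matrix) gives the spectrum above. The single zero eigenvalue shows the graph is connected. There is one zero in the spectrum, matching the 1 component. The eigenvalues sum to 8, which equals trace(L) = 2|E|.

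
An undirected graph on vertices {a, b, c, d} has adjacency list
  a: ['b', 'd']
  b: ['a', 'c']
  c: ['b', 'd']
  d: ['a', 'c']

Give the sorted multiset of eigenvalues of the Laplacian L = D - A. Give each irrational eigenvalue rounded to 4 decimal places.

[0, 2, 2, 4]

Each diagonal entry of L is the vertex degree and each off-diagonal entry is -1 where an edge is present, 0 otherwise; in the order [a, b, c, d] the diagonal is [2, 2, 2, 2]. L is symmetric positive semidefinite, so every eigenvalue is real and nonnegative. The largest eigenvalue, 4, is at most the vertex count 4. The eigenvalues sum to 8, which equals trace(L) = 2|E|.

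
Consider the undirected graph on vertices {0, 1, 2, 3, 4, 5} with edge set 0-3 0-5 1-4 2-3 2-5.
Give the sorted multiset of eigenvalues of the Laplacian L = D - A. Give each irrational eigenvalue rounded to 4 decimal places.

[0, 0, 2, 2, 2, 4]

With the vertex order [0, 1, 2, 3, 4, 5], the degrees are [2, 1, 2, 2, 1, 2], giving D = diag(2, 1, 2, 2, 1, 2) and L = D - A. Since every row of L sums to 0, the all-ones vector is in the kernel and 0 is an eigenvalue. The 2 zero eigenvalues correspond to the 2 connected components. There are 2 zeros in the spectrum, matching the 2 components.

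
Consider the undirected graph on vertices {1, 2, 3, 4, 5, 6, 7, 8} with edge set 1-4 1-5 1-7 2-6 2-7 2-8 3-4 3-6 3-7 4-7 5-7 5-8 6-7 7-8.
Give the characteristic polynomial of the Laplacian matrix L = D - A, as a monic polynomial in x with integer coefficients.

x^8 - 28x^7 + 322x^6 - 1974x^5 + 6965x^4 - 14126x^3 + 15225x^2 - 6728x

Reading degrees in the order [1, 2, 3, 4, 5, 6, 7, 8] gives [3, 3, 3, 3, 3, 3, 7, 3]; set D = diag(3, 3, 3, 3, 3, 3, 7, 3) and form L = D - A. L has integer entries, so p(x) = det(xI - L) has integer coefficients. Expanding the determinant yields x^8 - 28x^7 + 322x^6 - 1974x^5 + 6965x^4 - 14126x^3 + 15225x^2 - 6728x. The constant term is 0 because L is singular (the all-ones vector lies in its kernel). By the matrix-tree theorem the graph has (1/8) * product of the nonzero eigenvalues = 841 spanning trees. There is one zero in the spectrum, matching the 1 component.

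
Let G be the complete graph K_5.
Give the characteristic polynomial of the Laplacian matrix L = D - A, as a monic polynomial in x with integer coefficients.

x^5 - 20x^4 + 150x^3 - 500x^2 + 625x

The graph has 5 vertices and degree multiset [4, 4, 4, 4, 4]; D is the diagonal matrix of degrees and L = D - A. L has integer entries, so p(x) = det(xI - L) has integer coefficients. Expanding the determinant yields x^5 - 20x^4 + 150x^3 - 500x^2 + 625x. Since p(0) = det(-L) = 0, x divides p(x). There is one zero in the spectrum, matching the 1 component. The largest eigenvalue, 5, is at most the vertex count 5.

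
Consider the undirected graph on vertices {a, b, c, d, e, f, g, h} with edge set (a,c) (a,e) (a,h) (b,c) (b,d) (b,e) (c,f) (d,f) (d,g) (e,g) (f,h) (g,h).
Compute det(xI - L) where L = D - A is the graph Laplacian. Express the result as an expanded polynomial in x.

With the vertex order [a, b, c, d, e, f, g, h], the degrees are [3, 3, 3, 3, 3, 3, 3, 3], giving D = diag(3, 3, 3, 3, 3, 3, 3, 3) and L = D - A. The eigenvalues of L are [0, 2, 2, 2, 4, 4, 4, 6]; the characteristic polynomial is the product of (x - lambda_i), which multiplies out to x^8 - 24x^7 + 240x^6 - 1296x^5 + 4080x^4 - 7488x^3 + 7424x^2 - 3072x. The coefficient of x^7 equals -trace(L) = -24, matching the sum of degrees. The eigenvalues sum to 24, which equals trace(L) = 2|E|.

x^8 - 24x^7 + 240x^6 - 1296x^5 + 4080x^4 - 7488x^3 + 7424x^2 - 3072x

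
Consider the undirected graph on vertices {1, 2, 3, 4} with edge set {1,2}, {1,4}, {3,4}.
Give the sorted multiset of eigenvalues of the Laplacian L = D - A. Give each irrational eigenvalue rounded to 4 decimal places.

With the vertex order [1, 2, 3, 4], the degrees are [2, 1, 1, 2], giving D = diag(2, 1, 1, 2) and L = D - A. L is symmetric positive semidefinite, so every eigenvalue is real and nonnegative. There is one zero in the spectrum, matching the 1 component.

[0, 0.5858, 2, 3.4142]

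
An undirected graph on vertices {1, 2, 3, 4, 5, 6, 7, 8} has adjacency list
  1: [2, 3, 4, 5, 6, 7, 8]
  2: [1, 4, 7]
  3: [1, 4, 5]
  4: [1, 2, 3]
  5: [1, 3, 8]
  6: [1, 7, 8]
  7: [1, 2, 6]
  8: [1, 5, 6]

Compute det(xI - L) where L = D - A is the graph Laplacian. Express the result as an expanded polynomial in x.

With the vertex order [1, 2, 3, 4, 5, 6, 7, 8], the degrees are [7, 3, 3, 3, 3, 3, 3, 3], giving D = diag(7, 3, 3, 3, 3, 3, 3, 3) and L = D - A. L has integer entries, so p(x) = det(xI - L) has integer coefficients. Expanding the determinant yields x^8 - 28x^7 + 322x^6 - 1974x^5 + 6965x^4 - 14126x^3 + 15225x^2 - 6728x. The coefficient of x^7 equals -trace(L) = -28, matching the sum of degrees. There is one zero in the spectrum, matching the 1 component.

x^8 - 28x^7 + 322x^6 - 1974x^5 + 6965x^4 - 14126x^3 + 15225x^2 - 6728x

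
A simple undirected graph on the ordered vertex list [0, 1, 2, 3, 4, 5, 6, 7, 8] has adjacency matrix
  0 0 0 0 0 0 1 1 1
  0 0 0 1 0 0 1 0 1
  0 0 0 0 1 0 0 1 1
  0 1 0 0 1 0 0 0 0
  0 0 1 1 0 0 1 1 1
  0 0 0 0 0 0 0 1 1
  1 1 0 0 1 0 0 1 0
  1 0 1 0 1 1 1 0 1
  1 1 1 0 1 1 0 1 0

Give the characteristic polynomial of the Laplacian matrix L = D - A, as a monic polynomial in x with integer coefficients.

With the vertex order [0, 1, 2, 3, 4, 5, 6, 7, 8], the degrees are [3, 3, 3, 2, 5, 2, 4, 6, 6], giving D = diag(3, 3, 3, 2, 5, 2, 4, 6, 6) and L = D - A. Computing det(xI - L) by cofactor expansion (or equivalently via sum-over-permutations) gives x^9 - 34x^8 + 487x^7 - 3828x^6 + 18017x^5 - 51886x^4 + 89115x^3 - 83294x^2 + 32355x. Since p(0) = det(-L) = 0, x divides p(x). The largest eigenvalue, 7.5306, is at most the vertex count 9. There is one zero in the spectrum, matching the 1 component.

x^9 - 34x^8 + 487x^7 - 3828x^6 + 18017x^5 - 51886x^4 + 89115x^3 - 83294x^2 + 32355x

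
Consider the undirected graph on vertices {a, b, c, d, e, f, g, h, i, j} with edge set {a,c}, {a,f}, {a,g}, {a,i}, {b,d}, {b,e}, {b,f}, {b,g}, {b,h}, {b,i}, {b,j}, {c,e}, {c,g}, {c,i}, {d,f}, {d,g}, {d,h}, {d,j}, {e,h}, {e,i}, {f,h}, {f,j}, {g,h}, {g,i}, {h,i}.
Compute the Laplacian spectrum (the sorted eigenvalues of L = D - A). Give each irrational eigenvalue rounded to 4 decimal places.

[0, 1.9489, 3.4554, 4.0973, 5, 5.7168, 6.4133, 7.4081, 7.5230, 8.4372]

Reading degrees in the order [a, b, c, d, e, f, g, h, i, j] gives [4, 7, 4, 5, 4, 5, 6, 6, 6, 3]; set D = diag(4, 7, 4, 5, 4, 5, 6, 6, 6, 3) and form L = D - A. Since every row of L sums to 0, the all-ones vector is in the kernel and 0 is an eigenvalue. By the matrix-tree theorem the graph has (1/10) * product of the nonzero eigenvalues = 237840 spanning trees.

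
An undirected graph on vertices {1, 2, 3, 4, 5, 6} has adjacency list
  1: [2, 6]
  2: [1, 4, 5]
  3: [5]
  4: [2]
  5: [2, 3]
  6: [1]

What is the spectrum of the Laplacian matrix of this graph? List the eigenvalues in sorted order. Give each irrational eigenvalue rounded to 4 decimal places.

Reading degrees in the order [1, 2, 3, 4, 5, 6] gives [2, 3, 1, 1, 2, 1]; set D = diag(2, 3, 1, 1, 2, 1) and form L = D - A. The multiplicity of 0 as a Laplacian eigenvalue equals the number of connected components. The single zero eigenvalue shows the graph is connected. The eigenvalues sum to 10, which equals trace(L) = 2|E|.

[0, 0.3820, 0.6972, 2, 2.6180, 4.3028]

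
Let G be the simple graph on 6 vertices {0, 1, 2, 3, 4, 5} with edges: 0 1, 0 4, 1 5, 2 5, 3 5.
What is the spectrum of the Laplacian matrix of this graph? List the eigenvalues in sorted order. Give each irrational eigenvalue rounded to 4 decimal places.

[0, 0.3249, 1, 1.4608, 3, 4.2143]

Each diagonal entry of L is the vertex degree and each off-diagonal entry is -1 where an edge is present, 0 otherwise; in the order [0, 1, 2, 3, 4, 5] the diagonal is [2, 2, 1, 1, 1, 3]. Diagonalising L (or applying a numerical eigensolver to the 6x6 matrix) gives the spectrum above. The single zero eigenvalue shows the graph is connected. The largest eigenvalue, 4.2143, is at most the vertex count 6.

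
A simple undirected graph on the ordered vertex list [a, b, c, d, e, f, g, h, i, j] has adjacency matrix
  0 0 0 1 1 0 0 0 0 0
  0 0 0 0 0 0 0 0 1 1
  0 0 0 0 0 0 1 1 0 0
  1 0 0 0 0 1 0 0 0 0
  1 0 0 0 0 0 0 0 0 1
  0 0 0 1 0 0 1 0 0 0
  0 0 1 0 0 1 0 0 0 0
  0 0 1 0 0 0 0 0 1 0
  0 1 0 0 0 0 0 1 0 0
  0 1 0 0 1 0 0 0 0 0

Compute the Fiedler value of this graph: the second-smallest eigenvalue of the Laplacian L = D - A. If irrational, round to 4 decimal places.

With the vertex order [a, b, c, d, e, f, g, h, i, j], the degrees are [2, 2, 2, 2, 2, 2, 2, 2, 2, 2], giving D = diag(2, 2, 2, 2, 2, 2, 2, 2, 2, 2) and L = D - A. The smallest Laplacian eigenvalue is always 0. The next one, lambda_2 = 0.3820, measures how hard the graph is to disconnect: larger values mean better connectivity.

0.3820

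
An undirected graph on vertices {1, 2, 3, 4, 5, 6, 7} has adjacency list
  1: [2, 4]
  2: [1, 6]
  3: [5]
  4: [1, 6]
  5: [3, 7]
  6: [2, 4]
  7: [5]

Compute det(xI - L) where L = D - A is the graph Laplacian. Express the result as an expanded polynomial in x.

With the vertex order [1, 2, 3, 4, 5, 6, 7], the degrees are [2, 2, 1, 2, 2, 2, 1], giving D = diag(2, 2, 1, 2, 2, 2, 1) and L = D - A. Computing det(xI - L) by cofactor expansion (or equivalently via sum-over-permutations) gives x^7 - 12x^6 + 55x^5 - 120x^4 + 124x^3 - 48x^2. Since p(0) = det(-L) = 0, x divides p(x). The largest eigenvalue, 4, is at most the vertex count 7. There are 2 zeros in the spectrum, matching the 2 components.

x^7 - 12x^6 + 55x^5 - 120x^4 + 124x^3 - 48x^2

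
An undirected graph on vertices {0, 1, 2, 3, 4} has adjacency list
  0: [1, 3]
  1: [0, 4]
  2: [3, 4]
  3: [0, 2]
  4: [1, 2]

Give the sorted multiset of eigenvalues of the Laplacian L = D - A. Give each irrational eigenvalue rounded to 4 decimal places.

[0, 1.3820, 1.3820, 3.6180, 3.6180]

Reading degrees in the order [0, 1, 2, 3, 4] gives [2, 2, 2, 2, 2]; set D = diag(2, 2, 2, 2, 2) and form L = D - A. Diagonalising L (or applying a numerical eigensolver to the 5x5 matrix) gives the spectrum above. By the matrix-tree theorem the graph has (1/5) * product of the nonzero eigenvalues = 5 spanning trees.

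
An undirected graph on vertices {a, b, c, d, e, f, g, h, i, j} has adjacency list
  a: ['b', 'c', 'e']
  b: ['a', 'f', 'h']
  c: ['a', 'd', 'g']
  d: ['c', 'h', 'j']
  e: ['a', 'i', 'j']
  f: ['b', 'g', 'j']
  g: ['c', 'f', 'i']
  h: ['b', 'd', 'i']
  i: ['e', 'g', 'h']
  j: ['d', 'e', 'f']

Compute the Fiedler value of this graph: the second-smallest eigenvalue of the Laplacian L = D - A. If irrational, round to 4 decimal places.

2

Reading degrees in the order [a, b, c, d, e, f, g, h, i, j] gives [3, 3, 3, 3, 3, 3, 3, 3, 3, 3]; set D = diag(3, 3, 3, 3, 3, 3, 3, 3, 3, 3) and form L = D - A. Computing the eigenvalues of L and sorting gives [0, 2, 2, 2, 2, 2, 5, 5, 5, 5]. The Fiedler value lambda_2 = 2 is strictly positive, so the graph is connected. The largest eigenvalue, 5, is at most the vertex count 10. The eigenvalues sum to 30, which equals trace(L) = 2|E|.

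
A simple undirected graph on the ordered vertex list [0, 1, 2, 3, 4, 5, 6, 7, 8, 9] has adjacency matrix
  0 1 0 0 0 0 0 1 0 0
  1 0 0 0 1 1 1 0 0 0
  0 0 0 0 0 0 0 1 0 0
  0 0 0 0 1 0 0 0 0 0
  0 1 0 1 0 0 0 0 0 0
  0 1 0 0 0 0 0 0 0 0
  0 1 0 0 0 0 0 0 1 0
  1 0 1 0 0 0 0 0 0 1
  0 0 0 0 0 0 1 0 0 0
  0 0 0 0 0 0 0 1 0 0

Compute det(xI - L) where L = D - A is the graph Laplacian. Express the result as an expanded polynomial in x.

With the vertex order [0, 1, 2, 3, 4, 5, 6, 7, 8, 9], the degrees are [2, 4, 1, 1, 2, 1, 2, 3, 1, 1], giving D = diag(2, 4, 1, 1, 2, 1, 2, 3, 1, 1) and L = D - A. Computing det(xI - L) by cofactor expansion (or equivalently via sum-over-permutations) gives x^10 - 18x^9 + 132x^8 - 514x^7 + 1162x^6 - 1566x^5 + 1243x^4 - 552x^3 + 122x^2 - 10x. The coefficient of x^9 equals -trace(L) = -18, matching the sum of degrees. By the matrix-tree theorem the graph has (1/10) * product of the nonzero eigenvalues = 1 spanning tree.

x^10 - 18x^9 + 132x^8 - 514x^7 + 1162x^6 - 1566x^5 + 1243x^4 - 552x^3 + 122x^2 - 10x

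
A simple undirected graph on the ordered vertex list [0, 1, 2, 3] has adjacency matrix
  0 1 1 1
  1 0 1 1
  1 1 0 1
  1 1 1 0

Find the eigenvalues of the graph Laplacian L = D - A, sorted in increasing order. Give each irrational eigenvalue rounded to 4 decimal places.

Reading degrees in the order [0, 1, 2, 3] gives [3, 3, 3, 3]; set D = diag(3, 3, 3, 3) and form L = D - A. Diagonalising L (or applying a numerical eigensolver to the 4x4 matrix) gives the spectrum above. The single zero eigenvalue shows the graph is connected. The largest eigenvalue, 4, is at most the vertex count 4.

[0, 4, 4, 4]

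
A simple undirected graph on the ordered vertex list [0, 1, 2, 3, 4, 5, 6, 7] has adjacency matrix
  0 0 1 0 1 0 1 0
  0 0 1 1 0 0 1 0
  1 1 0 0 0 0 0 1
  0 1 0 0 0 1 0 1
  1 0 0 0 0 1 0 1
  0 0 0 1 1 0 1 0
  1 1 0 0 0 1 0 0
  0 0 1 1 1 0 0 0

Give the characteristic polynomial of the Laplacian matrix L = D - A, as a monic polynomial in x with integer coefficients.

With the vertex order [0, 1, 2, 3, 4, 5, 6, 7], the degrees are [3, 3, 3, 3, 3, 3, 3, 3], giving D = diag(3, 3, 3, 3, 3, 3, 3, 3) and L = D - A. L has integer entries, so p(x) = det(xI - L) has integer coefficients. Expanding the determinant yields x^8 - 24x^7 + 240x^6 - 1296x^5 + 4080x^4 - 7488x^3 + 7424x^2 - 3072x. The coefficient of x^7 equals -trace(L) = -24, matching the sum of degrees.

x^8 - 24x^7 + 240x^6 - 1296x^5 + 4080x^4 - 7488x^3 + 7424x^2 - 3072x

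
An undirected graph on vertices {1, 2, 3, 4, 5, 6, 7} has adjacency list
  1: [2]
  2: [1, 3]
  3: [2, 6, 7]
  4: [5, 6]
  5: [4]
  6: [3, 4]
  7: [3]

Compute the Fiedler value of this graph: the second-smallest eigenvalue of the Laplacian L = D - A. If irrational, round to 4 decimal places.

0.2603

Reading degrees in the order [1, 2, 3, 4, 5, 6, 7] gives [1, 2, 3, 2, 1, 2, 1]; set D = diag(1, 2, 3, 2, 1, 2, 1) and form L = D - A. The smallest Laplacian eigenvalue is always 0. The next one, lambda_2 = 0.2603, measures how hard the graph is to disconnect: larger values mean better connectivity. There is one zero in the spectrum, matching the 1 component.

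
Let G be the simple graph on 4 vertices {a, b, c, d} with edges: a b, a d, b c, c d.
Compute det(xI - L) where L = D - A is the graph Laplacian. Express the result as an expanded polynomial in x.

Each diagonal entry of L is the vertex degree and each off-diagonal entry is -1 where an edge is present, 0 otherwise; in the order [a, b, c, d] the diagonal is [2, 2, 2, 2]. Computing det(xI - L) by cofactor expansion (or equivalently via sum-over-permutations) gives x^4 - 8x^3 + 20x^2 - 16x. Since p(0) = det(-L) = 0, x divides p(x). By the matrix-tree theorem the graph has (1/4) * product of the nonzero eigenvalues = 4 spanning trees. The largest eigenvalue, 4, is at most the vertex count 4.

x^4 - 8x^3 + 20x^2 - 16x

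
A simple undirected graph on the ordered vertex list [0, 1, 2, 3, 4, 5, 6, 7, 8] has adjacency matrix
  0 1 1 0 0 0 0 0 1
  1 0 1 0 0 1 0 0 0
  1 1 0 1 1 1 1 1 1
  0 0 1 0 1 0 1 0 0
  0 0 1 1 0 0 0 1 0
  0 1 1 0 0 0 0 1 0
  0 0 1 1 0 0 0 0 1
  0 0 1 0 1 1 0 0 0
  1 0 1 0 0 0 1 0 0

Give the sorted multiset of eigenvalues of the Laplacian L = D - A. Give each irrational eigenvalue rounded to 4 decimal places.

Reading degrees in the order [0, 1, 2, 3, 4, 5, 6, 7, 8] gives [3, 3, 8, 3, 3, 3, 3, 3, 3]; set D = diag(3, 3, 8, 3, 3, 3, 3, 3, 3) and form L = D - A. Diagonalising L (or applying a numerical eigensolver to the 9x9 matrix) gives the spectrum above. The single zero eigenvalue shows the graph is connected. There is one zero in the spectrum, matching the 1 component. The eigenvalues sum to 32, which equals trace(L) = 2|E|.

[0, 1.5858, 1.5858, 3, 3, 4.4142, 4.4142, 5, 9]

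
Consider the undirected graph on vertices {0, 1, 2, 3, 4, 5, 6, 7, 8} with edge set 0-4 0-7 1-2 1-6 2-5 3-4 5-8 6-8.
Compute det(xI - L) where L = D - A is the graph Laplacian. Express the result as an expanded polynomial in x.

With the vertex order [0, 1, 2, 3, 4, 5, 6, 7, 8], the degrees are [2, 2, 2, 1, 2, 2, 2, 1, 2], giving D = diag(2, 2, 2, 1, 2, 2, 2, 1, 2) and L = D - A. L has integer entries, so p(x) = det(xI - L) has integer coefficients. Expanding the determinant yields x^9 - 16x^8 + 105x^7 - 364x^6 + 715x^5 - 790x^4 + 450x^3 - 100x^2. Since p(0) = det(-L) = 0, x divides p(x).

x^9 - 16x^8 + 105x^7 - 364x^6 + 715x^5 - 790x^4 + 450x^3 - 100x^2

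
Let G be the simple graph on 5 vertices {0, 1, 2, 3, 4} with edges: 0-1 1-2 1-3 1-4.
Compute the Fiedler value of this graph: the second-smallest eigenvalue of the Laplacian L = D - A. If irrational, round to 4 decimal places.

1

With the vertex order [0, 1, 2, 3, 4], the degrees are [1, 4, 1, 1, 1], giving D = diag(1, 4, 1, 1, 1) and L = D - A. Computing the eigenvalues of L and sorting gives [0, 1, 1, 1, 5]. The Fiedler value lambda_2 = 1 is strictly positive, so the graph is connected. The eigenvalues sum to 8, which equals trace(L) = 2|E|.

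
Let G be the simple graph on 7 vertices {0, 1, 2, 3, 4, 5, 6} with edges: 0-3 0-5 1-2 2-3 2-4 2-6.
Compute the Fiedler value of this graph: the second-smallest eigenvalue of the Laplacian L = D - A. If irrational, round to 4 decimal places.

0.2955

Each diagonal entry of L is the vertex degree and each off-diagonal entry is -1 where an edge is present, 0 otherwise; in the order [0, 1, 2, 3, 4, 5, 6] the diagonal is [2, 1, 4, 2, 1, 1, 1]. Computing the eigenvalues of L and sorting gives [0, 0.2955, 1, 1, 1.4911, 3.1169, 5.0965]. The Fiedler value lambda_2 = 0.2955 is strictly positive, so the graph is connected.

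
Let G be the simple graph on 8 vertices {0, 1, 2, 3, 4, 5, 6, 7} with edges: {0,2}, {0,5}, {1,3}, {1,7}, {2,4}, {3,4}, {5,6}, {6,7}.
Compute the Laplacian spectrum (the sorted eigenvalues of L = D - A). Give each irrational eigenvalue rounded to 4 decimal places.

Reading degrees in the order [0, 1, 2, 3, 4, 5, 6, 7] gives [2, 2, 2, 2, 2, 2, 2, 2]; set D = diag(2, 2, 2, 2, 2, 2, 2, 2) and form L = D - A. L is symmetric positive semidefinite, so every eigenvalue is real and nonnegative. The single zero eigenvalue shows the graph is connected.

[0, 0.5858, 0.5858, 2, 2, 3.4142, 3.4142, 4]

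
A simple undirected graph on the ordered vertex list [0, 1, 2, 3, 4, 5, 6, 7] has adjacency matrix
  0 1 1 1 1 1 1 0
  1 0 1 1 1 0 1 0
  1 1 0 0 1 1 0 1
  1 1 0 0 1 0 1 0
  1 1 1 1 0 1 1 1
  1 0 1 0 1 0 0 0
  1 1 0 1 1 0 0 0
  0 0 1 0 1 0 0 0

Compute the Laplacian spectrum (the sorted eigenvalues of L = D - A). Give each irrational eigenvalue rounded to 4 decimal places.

[0, 1.8251, 2.6878, 4.9123, 5, 6.4905, 7.0843, 8]

Reading degrees in the order [0, 1, 2, 3, 4, 5, 6, 7] gives [6, 5, 5, 4, 7, 3, 4, 2]; set D = diag(6, 5, 5, 4, 7, 3, 4, 2) and form L = D - A. The multiplicity of 0 as a Laplacian eigenvalue equals the number of connected components. The single zero eigenvalue shows the graph is connected. By the matrix-tree theorem the graph has (1/8) * product of the nonzero eigenvalues = 5540 spanning trees. The largest eigenvalue, 8, is at most the vertex count 8.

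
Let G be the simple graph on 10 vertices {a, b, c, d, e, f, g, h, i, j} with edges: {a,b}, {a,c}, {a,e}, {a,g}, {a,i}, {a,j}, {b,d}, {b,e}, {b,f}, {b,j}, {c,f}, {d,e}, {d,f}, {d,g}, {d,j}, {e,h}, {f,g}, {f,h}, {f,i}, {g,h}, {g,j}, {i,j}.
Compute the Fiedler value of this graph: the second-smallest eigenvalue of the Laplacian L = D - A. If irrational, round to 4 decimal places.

1.8573

With the vertex order [a, b, c, d, e, f, g, h, i, j], the degrees are [6, 5, 2, 5, 4, 6, 5, 3, 3, 5], giving D = diag(6, 5, 2, 5, 4, 6, 5, 3, 3, 5) and L = D - A. The smallest Laplacian eigenvalue is always 0. The next one, lambda_2 = 1.8573, measures how hard the graph is to disconnect: larger values mean better connectivity. There is one zero in the spectrum, matching the 1 component. The eigenvalues sum to 44, which equals trace(L) = 2|E|.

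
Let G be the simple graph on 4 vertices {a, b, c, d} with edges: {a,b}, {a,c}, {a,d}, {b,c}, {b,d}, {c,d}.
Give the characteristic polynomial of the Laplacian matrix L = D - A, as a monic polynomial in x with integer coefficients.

Each diagonal entry of L is the vertex degree and each off-diagonal entry is -1 where an edge is present, 0 otherwise; in the order [a, b, c, d] the diagonal is [3, 3, 3, 3]. Computing det(xI - L) by cofactor expansion (or equivalently via sum-over-permutations) gives x^4 - 12x^3 + 48x^2 - 64x. The constant term is 0 because L is singular (the all-ones vector lies in its kernel).

x^4 - 12x^3 + 48x^2 - 64x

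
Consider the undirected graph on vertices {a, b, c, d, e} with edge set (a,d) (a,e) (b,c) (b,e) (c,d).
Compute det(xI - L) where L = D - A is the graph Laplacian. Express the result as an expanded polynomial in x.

With the vertex order [a, b, c, d, e], the degrees are [2, 2, 2, 2, 2], giving D = diag(2, 2, 2, 2, 2) and L = D - A. L has integer entries, so p(x) = det(xI - L) has integer coefficients. Expanding the determinant yields x^5 - 10x^4 + 35x^3 - 50x^2 + 25x. Since p(0) = det(-L) = 0, x divides p(x). The eigenvalues sum to 10, which equals trace(L) = 2|E|.

x^5 - 10x^4 + 35x^3 - 50x^2 + 25x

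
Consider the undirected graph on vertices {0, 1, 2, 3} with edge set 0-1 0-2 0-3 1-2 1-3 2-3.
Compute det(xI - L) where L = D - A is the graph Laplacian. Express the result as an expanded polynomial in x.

Each diagonal entry of L is the vertex degree and each off-diagonal entry is -1 where an edge is present, 0 otherwise; in the order [0, 1, 2, 3] the diagonal is [3, 3, 3, 3]. L has integer entries, so p(x) = det(xI - L) has integer coefficients. Expanding the determinant yields x^4 - 12x^3 + 48x^2 - 64x. Since p(0) = det(-L) = 0, x divides p(x). There is one zero in the spectrum, matching the 1 component. The largest eigenvalue, 4, is at most the vertex count 4.

x^4 - 12x^3 + 48x^2 - 64x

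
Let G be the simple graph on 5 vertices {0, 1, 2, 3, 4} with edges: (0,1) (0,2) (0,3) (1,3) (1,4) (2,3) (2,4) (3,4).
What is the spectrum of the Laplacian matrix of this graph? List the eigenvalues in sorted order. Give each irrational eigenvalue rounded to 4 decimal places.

[0, 3, 3, 5, 5]

Each diagonal entry of L is the vertex degree and each off-diagonal entry is -1 where an edge is present, 0 otherwise; in the order [0, 1, 2, 3, 4] the diagonal is [3, 3, 3, 4, 3]. The multiplicity of 0 as a Laplacian eigenvalue equals the number of connected components. There is one zero in the spectrum, matching the 1 component. The eigenvalues sum to 16, which equals trace(L) = 2|E|.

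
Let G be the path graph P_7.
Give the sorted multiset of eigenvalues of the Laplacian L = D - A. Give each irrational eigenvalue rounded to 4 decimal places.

[0, 0.1981, 0.7530, 1.5550, 2.4450, 3.2470, 3.8019]

The graph has 7 vertices and degree multiset [2, 2, 2, 2, 2, 1, 1]; D is the diagonal matrix of degrees and L = D - A. The multiplicity of 0 as a Laplacian eigenvalue equals the number of connected components. The single zero eigenvalue shows the graph is connected. By the matrix-tree theorem the graph has (1/7) * product of the nonzero eigenvalues = 1 spanning tree.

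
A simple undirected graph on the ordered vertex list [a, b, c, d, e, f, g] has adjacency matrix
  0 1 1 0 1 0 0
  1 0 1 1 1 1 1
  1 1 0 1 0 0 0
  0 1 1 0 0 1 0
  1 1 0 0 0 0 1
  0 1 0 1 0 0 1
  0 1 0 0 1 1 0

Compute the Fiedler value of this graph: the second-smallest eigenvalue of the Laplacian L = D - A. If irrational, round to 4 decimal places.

With the vertex order [a, b, c, d, e, f, g], the degrees are [3, 6, 3, 3, 3, 3, 3], giving D = diag(3, 6, 3, 3, 3, 3, 3) and L = D - A. The smallest Laplacian eigenvalue is always 0. The next one, lambda_2 = 2, measures how hard the graph is to disconnect: larger values mean better connectivity. The eigenvalues sum to 24, which equals trace(L) = 2|E|.

2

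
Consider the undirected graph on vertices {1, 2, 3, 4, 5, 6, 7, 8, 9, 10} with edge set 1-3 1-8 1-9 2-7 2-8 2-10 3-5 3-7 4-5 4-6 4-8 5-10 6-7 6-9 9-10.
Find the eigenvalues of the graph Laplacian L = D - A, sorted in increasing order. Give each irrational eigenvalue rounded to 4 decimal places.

Each diagonal entry of L is the vertex degree and each off-diagonal entry is -1 where an edge is present, 0 otherwise; in the order [1, 2, 3, 4, 5, 6, 7, 8, 9, 10] the diagonal is [3, 3, 3, 3, 3, 3, 3, 3, 3, 3]. L is symmetric positive semidefinite, so every eigenvalue is real and nonnegative. There is one zero in the spectrum, matching the 1 component.

[0, 2, 2, 2, 2, 2, 5, 5, 5, 5]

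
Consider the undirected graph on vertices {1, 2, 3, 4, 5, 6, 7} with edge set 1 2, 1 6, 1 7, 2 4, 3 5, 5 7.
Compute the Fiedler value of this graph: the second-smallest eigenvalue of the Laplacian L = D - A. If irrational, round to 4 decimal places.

0.2603

With the vertex order [1, 2, 3, 4, 5, 6, 7], the degrees are [3, 2, 1, 1, 2, 1, 2], giving D = diag(3, 2, 1, 1, 2, 1, 2) and L = D - A. Computing the eigenvalues of L and sorting gives [0, 0.2603, 0.6262, 1.4055, 2.2742, 3.0996, 4.3342]. The Fiedler value lambda_2 = 0.2603 is strictly positive, so the graph is connected.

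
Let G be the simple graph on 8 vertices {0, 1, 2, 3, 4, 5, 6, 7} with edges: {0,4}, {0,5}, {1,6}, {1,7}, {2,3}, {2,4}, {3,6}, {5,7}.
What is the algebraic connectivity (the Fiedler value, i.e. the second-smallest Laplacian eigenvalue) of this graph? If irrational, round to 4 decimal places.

With the vertex order [0, 1, 2, 3, 4, 5, 6, 7], the degrees are [2, 2, 2, 2, 2, 2, 2, 2], giving D = diag(2, 2, 2, 2, 2, 2, 2, 2) and L = D - A. The sorted Laplacian eigenvalues are [0, 0.5858, 0.5858, 2, 2, 3.4142, 3.4142, 4]; the algebraic connectivity is the second entry, 0.5858. By the matrix-tree theorem the graph has (1/8) * product of the nonzero eigenvalues = 8 spanning trees.

0.5858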